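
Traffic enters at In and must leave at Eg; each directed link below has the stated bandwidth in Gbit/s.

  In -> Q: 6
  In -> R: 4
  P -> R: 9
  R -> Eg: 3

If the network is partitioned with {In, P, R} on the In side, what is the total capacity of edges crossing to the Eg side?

Edges leaving {In, P, R}: In→Q (6), R→Eg (3).
Cut capacity = 6 + 3 = 9.

9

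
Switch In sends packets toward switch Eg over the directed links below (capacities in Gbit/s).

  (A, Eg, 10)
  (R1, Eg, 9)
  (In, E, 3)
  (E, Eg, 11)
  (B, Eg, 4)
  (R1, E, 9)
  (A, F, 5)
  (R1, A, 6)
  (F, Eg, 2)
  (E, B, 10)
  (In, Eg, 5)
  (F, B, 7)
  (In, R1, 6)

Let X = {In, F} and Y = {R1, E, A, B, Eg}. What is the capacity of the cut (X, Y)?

23

Edges leaving {In, F}: In→R1 (6), In→E (3), In→Eg (5), F→B (7), F→Eg (2).
Cut capacity = 6 + 3 + 5 + 7 + 2 = 23.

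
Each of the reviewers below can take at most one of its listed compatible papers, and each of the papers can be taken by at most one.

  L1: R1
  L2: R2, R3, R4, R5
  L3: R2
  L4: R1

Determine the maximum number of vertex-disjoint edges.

3

Unit-capacity flow: source→left, listed edges, right→sink; max matching = max flow.
Augmenting path L1→R1 (+1); matched 1.
Augmenting path L2→R2 (+1); matched 2.
Augmenting path L3→R2→L2→R3 (+1); matched 3.
No augmenting path remains; maximum matching = 3.
König certificate: {L2, L3, R1} is a vertex cover of size 3 (every listed pair touches it), so no matching can be larger.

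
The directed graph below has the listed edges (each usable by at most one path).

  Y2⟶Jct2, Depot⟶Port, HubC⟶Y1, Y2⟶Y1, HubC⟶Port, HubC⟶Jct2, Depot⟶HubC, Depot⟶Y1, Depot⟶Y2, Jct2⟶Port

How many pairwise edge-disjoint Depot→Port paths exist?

3

Assign every edge capacity 1; by Menger, the answer equals the max flow.
Path Depot→Port (+1); total 1.
Path Depot→HubC→Port (+1); total 2.
Path Depot→Y2→Jct2→Port (+1); total 3.
No residual Depot→Port path; max flow = 3.
Certifying cut of size 3: {Depot→HubC, Depot→Port, Depot→Y2}.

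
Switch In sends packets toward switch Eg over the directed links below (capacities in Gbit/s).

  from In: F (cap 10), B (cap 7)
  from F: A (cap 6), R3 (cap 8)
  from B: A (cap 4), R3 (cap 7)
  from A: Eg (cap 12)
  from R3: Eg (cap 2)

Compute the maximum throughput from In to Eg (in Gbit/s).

Augment In→F→A→Eg: bottleneck 6, flow now 6.
Augment In→F→R3→Eg: bottleneck 2, flow now 8.
Augment In→B→A→Eg: bottleneck 4, flow now 12.
No augmenting path remains; maximum flow = 12.
In the residual graph, reachable from In: {In, F, B, R3}.
Min-cut edges: F→A (6), B→A (4), R3→Eg (2); capacity 6 + 4 + 2 = 12.
This cut is saturated, so no flow can exceed 12.

12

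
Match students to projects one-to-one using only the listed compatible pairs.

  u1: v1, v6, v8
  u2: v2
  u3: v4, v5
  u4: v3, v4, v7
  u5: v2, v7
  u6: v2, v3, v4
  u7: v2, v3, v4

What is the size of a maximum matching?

Unit-capacity flow: source→left, listed edges, right→sink; max matching = max flow.
Augmenting path u1→v1 (+1); matched 1.
Augmenting path u2→v2 (+1); matched 2.
Augmenting path u3→v4 (+1); matched 3.
Augmenting path u4→v3 (+1); matched 4.
Augmenting path u5→v7 (+1); matched 5.
Augmenting path u6→v4→u3→v5 (+1); matched 6.
No augmenting path remains; maximum matching = 6.
König certificate: {u1, u3, v2, v3, v4, v7} is a vertex cover of size 6 (every listed pair touches it), so no matching can be larger.

6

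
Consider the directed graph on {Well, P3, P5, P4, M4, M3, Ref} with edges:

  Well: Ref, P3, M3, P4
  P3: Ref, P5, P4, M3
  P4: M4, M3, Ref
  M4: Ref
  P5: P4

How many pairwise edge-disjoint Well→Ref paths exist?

3

Assign every edge capacity 1; by Menger, the answer equals the max flow.
Path Well→Ref (+1); total 1.
Path Well→P3→Ref (+1); total 2.
Path Well→P4→Ref (+1); total 3.
No residual Well→Ref path; max flow = 3.
Certifying cut of size 3: {Well→P3, Well→P4, Well→Ref}.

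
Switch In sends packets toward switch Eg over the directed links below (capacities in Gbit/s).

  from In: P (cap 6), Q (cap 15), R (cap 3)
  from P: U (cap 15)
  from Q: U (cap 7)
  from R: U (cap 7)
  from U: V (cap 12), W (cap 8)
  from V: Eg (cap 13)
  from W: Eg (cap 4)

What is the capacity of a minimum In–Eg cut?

Augment In→P→U→V→Eg: bottleneck 6, flow now 6.
Augment In→Q→U→V→Eg: bottleneck 6, flow now 12.
Augment In→Q→U→W→Eg: bottleneck 1, flow now 13.
Augment In→R→U→W→Eg: bottleneck 3, flow now 16.
No augmenting path remains; maximum flow = 16.
By max-flow min-cut, the minimum cut capacity equals the max flow.
In the residual graph, reachable from In: {In, Q}.
Min-cut edges: In→P (6), In→R (3), Q→U (7); capacity 6 + 3 + 7 = 16.

16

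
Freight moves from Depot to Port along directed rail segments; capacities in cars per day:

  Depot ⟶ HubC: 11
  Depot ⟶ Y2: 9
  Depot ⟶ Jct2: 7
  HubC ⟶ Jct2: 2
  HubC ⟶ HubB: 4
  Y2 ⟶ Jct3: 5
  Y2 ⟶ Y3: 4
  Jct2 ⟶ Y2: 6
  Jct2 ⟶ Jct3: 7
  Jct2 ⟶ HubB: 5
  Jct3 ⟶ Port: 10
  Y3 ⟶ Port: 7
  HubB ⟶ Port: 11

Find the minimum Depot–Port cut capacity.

Augment Depot→HubC→HubB→Port: bottleneck 4, flow now 4.
Augment Depot→Y2→Jct3→Port: bottleneck 5, flow now 9.
Augment Depot→Y2→Y3→Port: bottleneck 4, flow now 13.
Augment Depot→Jct2→Jct3→Port: bottleneck 5, flow now 18.
Augment Depot→Jct2→HubB→Port: bottleneck 2, flow now 20.
Augment Depot→HubC→Jct2→HubB→Port: bottleneck 2, flow now 22.
No augmenting path remains; maximum flow = 22.
By max-flow min-cut, the minimum cut capacity equals the max flow.
In the residual graph, reachable from Depot: {Depot, HubC}.
Min-cut edges: Depot→Y2 (9), Depot→Jct2 (7), HubC→Jct2 (2), HubC→HubB (4); capacity 9 + 7 + 2 + 4 = 22.

22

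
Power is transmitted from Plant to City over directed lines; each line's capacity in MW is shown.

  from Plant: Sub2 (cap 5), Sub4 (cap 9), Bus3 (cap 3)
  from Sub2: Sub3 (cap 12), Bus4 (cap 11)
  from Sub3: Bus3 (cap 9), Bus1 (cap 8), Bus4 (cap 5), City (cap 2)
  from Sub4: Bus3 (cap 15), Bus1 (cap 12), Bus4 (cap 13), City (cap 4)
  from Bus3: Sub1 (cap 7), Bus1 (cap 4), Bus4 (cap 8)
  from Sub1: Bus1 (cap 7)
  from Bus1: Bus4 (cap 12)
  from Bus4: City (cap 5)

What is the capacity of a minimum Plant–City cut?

11

Augment Plant→Sub4→City: bottleneck 4, flow now 4.
Augment Plant→Sub2→Sub3→City: bottleneck 2, flow now 6.
Augment Plant→Sub2→Bus4→City: bottleneck 3, flow now 9.
Augment Plant→Sub4→Bus4→City: bottleneck 2, flow now 11.
No augmenting path remains; maximum flow = 11.
By max-flow min-cut, the minimum cut capacity equals the max flow.
In the residual graph, reachable from Plant: {Plant, Sub2, Sub3, Sub4, Bus3, Sub1, Bus1, Bus4}.
Min-cut edges: Sub3→City (2), Sub4→City (4), Bus4→City (5); capacity 2 + 4 + 5 = 11.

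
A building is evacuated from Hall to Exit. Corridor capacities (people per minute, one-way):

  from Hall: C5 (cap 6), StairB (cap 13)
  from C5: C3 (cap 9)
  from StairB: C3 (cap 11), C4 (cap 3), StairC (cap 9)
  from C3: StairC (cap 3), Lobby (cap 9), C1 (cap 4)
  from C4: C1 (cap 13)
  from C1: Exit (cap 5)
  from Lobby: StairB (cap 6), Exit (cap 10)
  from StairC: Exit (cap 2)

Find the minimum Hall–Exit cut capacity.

Augment Hall→StairB→StairC→Exit: bottleneck 2, flow now 2.
Augment Hall→C5→C3→C1→Exit: bottleneck 4, flow now 6.
Augment Hall→C5→C3→Lobby→Exit: bottleneck 2, flow now 8.
Augment Hall→StairB→C3→Lobby→Exit: bottleneck 7, flow now 15.
Augment Hall→StairB→C4→C1→Exit: bottleneck 1, flow now 16.
No augmenting path remains; maximum flow = 16.
By max-flow min-cut, the minimum cut capacity equals the max flow.
In the residual graph, reachable from Hall: {Hall, C5, StairB, C3, C4, C1, StairC}.
Min-cut edges: C3→Lobby (9), C1→Exit (5), StairC→Exit (2); capacity 9 + 5 + 2 = 16.

16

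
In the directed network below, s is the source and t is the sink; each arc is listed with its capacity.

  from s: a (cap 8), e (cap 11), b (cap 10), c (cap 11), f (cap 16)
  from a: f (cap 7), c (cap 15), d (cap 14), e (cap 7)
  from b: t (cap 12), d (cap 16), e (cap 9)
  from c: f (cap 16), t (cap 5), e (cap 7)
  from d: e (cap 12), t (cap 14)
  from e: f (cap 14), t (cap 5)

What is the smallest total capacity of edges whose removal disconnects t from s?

Augment s→b→t: bottleneck 10, flow now 10.
Augment s→c→t: bottleneck 5, flow now 15.
Augment s→e→t: bottleneck 5, flow now 20.
Augment s→a→d→t: bottleneck 8, flow now 28.
No augmenting path remains; maximum flow = 28.
By max-flow min-cut, the minimum cut capacity equals the max flow.
In the residual graph, reachable from s: {s, c, e, f}.
Min-cut edges: s→a (8), s→b (10), c→t (5), e→t (5); capacity 8 + 10 + 5 + 5 = 28.

28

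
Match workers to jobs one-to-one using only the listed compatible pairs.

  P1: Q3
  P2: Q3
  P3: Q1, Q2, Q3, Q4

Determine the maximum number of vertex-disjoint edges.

Unit-capacity flow: source→left, listed edges, right→sink; max matching = max flow.
Augmenting path P1→Q3 (+1); matched 1.
Augmenting path P3→Q1 (+1); matched 2.
No augmenting path remains; maximum matching = 2.
König certificate: {P3, Q3} is a vertex cover of size 2 (every listed pair touches it), so no matching can be larger.

2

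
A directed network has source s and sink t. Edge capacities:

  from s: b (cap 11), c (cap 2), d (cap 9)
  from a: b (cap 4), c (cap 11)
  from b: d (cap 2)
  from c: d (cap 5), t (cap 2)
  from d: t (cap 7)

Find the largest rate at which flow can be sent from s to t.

Augment s→c→t: bottleneck 2, flow now 2.
Augment s→d→t: bottleneck 7, flow now 9.
No augmenting path remains; maximum flow = 9.
In the residual graph, reachable from s: {s, b, d}.
Min-cut edges: s→c (2), d→t (7); capacity 2 + 7 = 9.
This cut is saturated, so no flow can exceed 9.

9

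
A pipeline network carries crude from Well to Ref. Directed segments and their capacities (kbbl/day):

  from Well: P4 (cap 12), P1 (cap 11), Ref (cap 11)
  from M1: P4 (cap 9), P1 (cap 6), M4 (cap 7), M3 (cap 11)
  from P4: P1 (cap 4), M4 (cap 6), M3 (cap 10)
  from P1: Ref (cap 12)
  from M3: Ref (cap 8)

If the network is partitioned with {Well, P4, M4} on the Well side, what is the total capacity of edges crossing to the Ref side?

Edges leaving {Well, P4, M4}: Well→P1 (11), Well→Ref (11), P4→P1 (4), P4→M3 (10).
Cut capacity = 11 + 11 + 4 + 10 = 36.

36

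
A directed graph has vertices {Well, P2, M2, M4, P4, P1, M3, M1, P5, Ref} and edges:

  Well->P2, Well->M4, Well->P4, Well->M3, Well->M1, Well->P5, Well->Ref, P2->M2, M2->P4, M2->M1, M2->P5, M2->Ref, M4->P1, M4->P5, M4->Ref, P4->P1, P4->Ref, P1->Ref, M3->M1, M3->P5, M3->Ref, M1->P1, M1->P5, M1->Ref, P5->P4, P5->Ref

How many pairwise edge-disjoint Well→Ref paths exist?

7

Assign every edge capacity 1; by Menger, the answer equals the max flow.
Path Well→Ref (+1); total 1.
Path Well→M4→Ref (+1); total 2.
Path Well→P4→Ref (+1); total 3.
Path Well→M3→Ref (+1); total 4.
Path Well→M1→Ref (+1); total 5.
Path Well→P5→Ref (+1); total 6.
Path Well→P2→M2→Ref (+1); total 7.
No residual Well→Ref path; max flow = 7.
Certifying cut of size 7: {Well→M1, Well→M3, Well→M4, Well→P2, Well→P4, Well→P5, Well→Ref}.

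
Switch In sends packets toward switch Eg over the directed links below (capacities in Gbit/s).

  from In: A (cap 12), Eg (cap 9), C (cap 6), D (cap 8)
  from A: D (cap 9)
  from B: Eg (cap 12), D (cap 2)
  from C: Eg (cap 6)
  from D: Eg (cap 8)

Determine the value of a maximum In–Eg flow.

Augment In→Eg: bottleneck 9, flow now 9.
Augment In→C→Eg: bottleneck 6, flow now 15.
Augment In→D→Eg: bottleneck 8, flow now 23.
No augmenting path remains; maximum flow = 23.
In the residual graph, reachable from In: {In, A, D}.
Min-cut edges: In→C (6), In→Eg (9), D→Eg (8); capacity 6 + 9 + 8 = 23.
This cut is saturated, so no flow can exceed 23.

23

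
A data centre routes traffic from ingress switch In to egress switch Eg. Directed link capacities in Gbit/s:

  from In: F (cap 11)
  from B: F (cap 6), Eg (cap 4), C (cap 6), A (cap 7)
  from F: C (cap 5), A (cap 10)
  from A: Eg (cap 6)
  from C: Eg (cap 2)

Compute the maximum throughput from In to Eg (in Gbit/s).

Augment In→F→A→Eg: bottleneck 6, flow now 6.
Augment In→F→C→Eg: bottleneck 2, flow now 8.
No augmenting path remains; maximum flow = 8.
In the residual graph, reachable from In: {In, F, A, C}.
Min-cut edges: A→Eg (6), C→Eg (2); capacity 6 + 2 = 8.
This cut is saturated, so no flow can exceed 8.

8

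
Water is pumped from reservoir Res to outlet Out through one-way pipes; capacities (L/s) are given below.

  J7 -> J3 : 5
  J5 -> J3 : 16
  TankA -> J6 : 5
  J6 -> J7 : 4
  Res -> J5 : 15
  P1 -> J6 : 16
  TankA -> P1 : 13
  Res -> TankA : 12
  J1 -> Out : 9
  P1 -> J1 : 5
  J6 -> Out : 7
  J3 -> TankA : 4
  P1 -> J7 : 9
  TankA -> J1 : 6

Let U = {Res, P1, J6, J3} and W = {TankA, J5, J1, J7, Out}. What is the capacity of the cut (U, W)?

Edges leaving {Res, P1, J6, J3}: Res→TankA (12), Res→J5 (15), P1→J1 (5), P1→J7 (9), J6→J7 (4), J6→Out (7), J3→TankA (4).
Cut capacity = 12 + 15 + 5 + 9 + 4 + 7 + 4 = 56.

56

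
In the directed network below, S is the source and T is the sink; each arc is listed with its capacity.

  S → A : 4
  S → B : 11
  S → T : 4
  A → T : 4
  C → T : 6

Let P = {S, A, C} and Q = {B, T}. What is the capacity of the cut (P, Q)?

Edges leaving {S, A, C}: S→B (11), S→T (4), A→T (4), C→T (6).
Cut capacity = 11 + 4 + 4 + 6 = 25.

25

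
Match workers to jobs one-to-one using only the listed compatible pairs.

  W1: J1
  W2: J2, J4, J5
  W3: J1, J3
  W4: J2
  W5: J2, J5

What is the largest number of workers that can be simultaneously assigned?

Unit-capacity flow: source→left, listed edges, right→sink; max matching = max flow.
Augmenting path W1→J1 (+1); matched 1.
Augmenting path W2→J2 (+1); matched 2.
Augmenting path W3→J3 (+1); matched 3.
Augmenting path W5→J5 (+1); matched 4.
Augmenting path W4→J2→W2→J4 (+1); matched 5.
No augmenting path remains; maximum matching = 5.
König certificate: {W1, W2, W3, W4, W5} is a vertex cover of size 5 (every listed pair touches it), so no matching can be larger.

5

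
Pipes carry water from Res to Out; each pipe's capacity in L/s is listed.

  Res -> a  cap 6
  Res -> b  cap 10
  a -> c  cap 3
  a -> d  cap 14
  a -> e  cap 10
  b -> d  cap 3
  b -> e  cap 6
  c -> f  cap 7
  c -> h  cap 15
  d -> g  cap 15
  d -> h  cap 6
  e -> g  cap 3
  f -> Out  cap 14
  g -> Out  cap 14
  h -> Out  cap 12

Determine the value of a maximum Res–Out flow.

Augment Res→a→c→f→Out: bottleneck 3, flow now 3.
Augment Res→a→d→g→Out: bottleneck 3, flow now 6.
Augment Res→b→d→g→Out: bottleneck 3, flow now 9.
Augment Res→b→e→g→Out: bottleneck 3, flow now 12.
No augmenting path remains; maximum flow = 12.
In the residual graph, reachable from Res: {Res, b, e}.
Min-cut edges: Res→a (6), b→d (3), e→g (3); capacity 6 + 3 + 3 = 12.
This cut is saturated, so no flow can exceed 12.

12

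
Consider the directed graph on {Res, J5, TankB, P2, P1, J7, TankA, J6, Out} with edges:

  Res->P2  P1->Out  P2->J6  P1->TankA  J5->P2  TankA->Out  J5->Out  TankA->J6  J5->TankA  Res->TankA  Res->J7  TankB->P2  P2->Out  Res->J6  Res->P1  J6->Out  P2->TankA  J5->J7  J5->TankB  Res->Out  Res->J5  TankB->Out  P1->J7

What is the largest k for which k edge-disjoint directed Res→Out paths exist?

6

Assign every edge capacity 1; by Menger, the answer equals the max flow.
Path Res→Out (+1); total 1.
Path Res→J5→Out (+1); total 2.
Path Res→P2→Out (+1); total 3.
Path Res→P1→Out (+1); total 4.
Path Res→TankA→Out (+1); total 5.
Path Res→J6→Out (+1); total 6.
No residual Res→Out path; max flow = 6.
Certifying cut of size 6: {Res→J5, Res→J6, Res→Out, Res→P1, Res→P2, Res→TankA}.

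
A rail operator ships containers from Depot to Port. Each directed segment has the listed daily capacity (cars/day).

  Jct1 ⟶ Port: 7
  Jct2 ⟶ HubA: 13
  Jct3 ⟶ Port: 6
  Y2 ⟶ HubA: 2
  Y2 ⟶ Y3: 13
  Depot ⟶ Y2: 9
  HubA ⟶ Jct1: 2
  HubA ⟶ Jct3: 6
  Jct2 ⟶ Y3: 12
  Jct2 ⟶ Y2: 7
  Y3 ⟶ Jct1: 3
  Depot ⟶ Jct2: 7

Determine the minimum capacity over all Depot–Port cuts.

Augment Depot→Jct2→HubA→Jct3→Port: bottleneck 6, flow now 6.
Augment Depot→Jct2→HubA→Jct1→Port: bottleneck 1, flow now 7.
Augment Depot→Y2→HubA→Jct1→Port: bottleneck 1, flow now 8.
Augment Depot→Y2→Y3→Jct1→Port: bottleneck 3, flow now 11.
No augmenting path remains; maximum flow = 11.
By max-flow min-cut, the minimum cut capacity equals the max flow.
In the residual graph, reachable from Depot: {Depot, Jct2, Y2, HubA, Y3}.
Min-cut edges: HubA→Jct3 (6), HubA→Jct1 (2), Y3→Jct1 (3); capacity 6 + 2 + 3 = 11.

11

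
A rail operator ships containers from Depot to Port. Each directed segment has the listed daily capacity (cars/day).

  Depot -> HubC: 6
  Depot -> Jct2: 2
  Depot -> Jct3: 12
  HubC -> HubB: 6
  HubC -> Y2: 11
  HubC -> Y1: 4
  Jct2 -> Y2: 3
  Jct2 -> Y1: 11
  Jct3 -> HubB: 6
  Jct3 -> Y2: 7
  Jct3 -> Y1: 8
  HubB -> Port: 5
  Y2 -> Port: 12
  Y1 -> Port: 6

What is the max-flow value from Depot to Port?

Augment Depot→HubC→HubB→Port: bottleneck 5, flow now 5.
Augment Depot→HubC→Y2→Port: bottleneck 1, flow now 6.
Augment Depot→Jct2→Y2→Port: bottleneck 2, flow now 8.
Augment Depot→Jct3→Y2→Port: bottleneck 7, flow now 15.
Augment Depot→Jct3→Y1→Port: bottleneck 5, flow now 20.
No augmenting path remains; maximum flow = 20.
In the residual graph, reachable from Depot: {Depot}.
Min-cut edges: Depot→HubC (6), Depot→Jct2 (2), Depot→Jct3 (12); capacity 6 + 2 + 12 = 20.
This cut is saturated, so no flow can exceed 20.

20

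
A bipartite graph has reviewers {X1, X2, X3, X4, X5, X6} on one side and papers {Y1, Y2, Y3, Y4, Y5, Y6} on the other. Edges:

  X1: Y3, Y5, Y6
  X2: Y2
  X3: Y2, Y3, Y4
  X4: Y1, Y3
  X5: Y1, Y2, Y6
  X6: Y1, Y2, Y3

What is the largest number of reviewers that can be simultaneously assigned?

Unit-capacity flow: source→left, listed edges, right→sink; max matching = max flow.
Augmenting path X1→Y3 (+1); matched 1.
Augmenting path X2→Y2 (+1); matched 2.
Augmenting path X3→Y4 (+1); matched 3.
Augmenting path X4→Y1 (+1); matched 4.
Augmenting path X5→Y6 (+1); matched 5.
Augmenting path X6→Y3→X1→Y5 (+1); matched 6.
No augmenting path remains; maximum matching = 6.
König certificate: {X1, X2, X3, X4, X5, X6} is a vertex cover of size 6 (every listed pair touches it), so no matching can be larger.

6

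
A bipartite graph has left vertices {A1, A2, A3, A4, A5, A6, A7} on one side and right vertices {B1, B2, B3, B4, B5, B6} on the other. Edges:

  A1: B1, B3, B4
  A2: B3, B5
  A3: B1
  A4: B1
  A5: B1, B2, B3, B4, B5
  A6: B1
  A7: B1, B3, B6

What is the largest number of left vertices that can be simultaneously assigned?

Unit-capacity flow: source→left, listed edges, right→sink; max matching = max flow.
Augmenting path A1→B1 (+1); matched 1.
Augmenting path A2→B3 (+1); matched 2.
Augmenting path A5→B2 (+1); matched 3.
Augmenting path A7→B6 (+1); matched 4.
Augmenting path A3→B1→A1→B4 (+1); matched 5.
No augmenting path remains; maximum matching = 5.
König certificate: {A1, A2, A5, A7, B1} is a vertex cover of size 5 (every listed pair touches it), so no matching can be larger.

5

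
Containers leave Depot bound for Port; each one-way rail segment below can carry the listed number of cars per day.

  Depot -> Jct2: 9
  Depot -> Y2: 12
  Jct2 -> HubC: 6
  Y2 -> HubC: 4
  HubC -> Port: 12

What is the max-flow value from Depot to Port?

10

Augment Depot→Jct2→HubC→Port: bottleneck 6, flow now 6.
Augment Depot→Y2→HubC→Port: bottleneck 4, flow now 10.
No augmenting path remains; maximum flow = 10.
In the residual graph, reachable from Depot: {Depot, Jct2, Y2}.
Min-cut edges: Jct2→HubC (6), Y2→HubC (4); capacity 6 + 4 = 10.
This cut is saturated, so no flow can exceed 10.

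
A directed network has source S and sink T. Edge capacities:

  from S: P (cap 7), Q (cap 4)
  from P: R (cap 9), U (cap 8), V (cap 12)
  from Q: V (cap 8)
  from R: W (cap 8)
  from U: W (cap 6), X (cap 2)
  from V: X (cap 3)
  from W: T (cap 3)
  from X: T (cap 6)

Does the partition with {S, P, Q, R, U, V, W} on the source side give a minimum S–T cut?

Given cut capacity: 2 + 3 + 3 = 8.
Augment S→P→R→W→T: bottleneck 3, flow now 3.
Augment S→P→U→X→T: bottleneck 2, flow now 5.
Augment S→P→V→X→T: bottleneck 2, flow now 7.
Augment S→Q→V→X→T: bottleneck 1, flow now 8.
No augmenting path remains; maximum flow = 8.
Cut capacity 8 equals the max flow, so it is a minimum cut.

Yes — it is a minimum cut (capacity 8).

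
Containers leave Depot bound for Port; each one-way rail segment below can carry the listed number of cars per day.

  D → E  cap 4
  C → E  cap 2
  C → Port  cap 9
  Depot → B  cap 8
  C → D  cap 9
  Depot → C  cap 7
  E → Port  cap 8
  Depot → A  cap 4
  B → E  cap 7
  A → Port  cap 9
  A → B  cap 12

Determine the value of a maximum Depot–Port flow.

18

Augment Depot→A→Port: bottleneck 4, flow now 4.
Augment Depot→C→Port: bottleneck 7, flow now 11.
Augment Depot→B→E→Port: bottleneck 7, flow now 18.
No augmenting path remains; maximum flow = 18.
In the residual graph, reachable from Depot: {Depot, B}.
Min-cut edges: Depot→A (4), Depot→C (7), B→E (7); capacity 4 + 7 + 7 = 18.
This cut is saturated, so no flow can exceed 18.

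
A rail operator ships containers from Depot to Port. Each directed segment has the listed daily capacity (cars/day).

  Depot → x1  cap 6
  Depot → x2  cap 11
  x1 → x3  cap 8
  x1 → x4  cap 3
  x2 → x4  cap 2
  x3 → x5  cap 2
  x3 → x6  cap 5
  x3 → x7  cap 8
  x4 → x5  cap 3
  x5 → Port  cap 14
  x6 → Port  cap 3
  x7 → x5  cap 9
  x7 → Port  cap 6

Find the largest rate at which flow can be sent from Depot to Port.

Augment Depot→x1→x3→x5→Port: bottleneck 2, flow now 2.
Augment Depot→x1→x3→x6→Port: bottleneck 3, flow now 5.
Augment Depot→x1→x3→x7→Port: bottleneck 1, flow now 6.
Augment Depot→x2→x4→x5→Port: bottleneck 2, flow now 8.
No augmenting path remains; maximum flow = 8.
In the residual graph, reachable from Depot: {Depot, x2}.
Min-cut edges: Depot→x1 (6), x2→x4 (2); capacity 6 + 2 = 8.
This cut is saturated, so no flow can exceed 8.

8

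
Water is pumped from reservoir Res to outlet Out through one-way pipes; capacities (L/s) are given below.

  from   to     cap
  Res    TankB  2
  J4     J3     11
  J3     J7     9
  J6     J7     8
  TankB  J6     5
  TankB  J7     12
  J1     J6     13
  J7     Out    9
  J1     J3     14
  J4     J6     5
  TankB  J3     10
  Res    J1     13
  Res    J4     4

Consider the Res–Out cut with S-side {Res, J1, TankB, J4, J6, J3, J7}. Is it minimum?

Given cut capacity: 9 = 9.
Augment Res→TankB→J7→Out: bottleneck 2, flow now 2.
Augment Res→J1→J6→J7→Out: bottleneck 7, flow now 9.
No augmenting path remains; maximum flow = 9.
Cut capacity 9 equals the max flow, so it is a minimum cut.

Yes — it is a minimum cut (capacity 9).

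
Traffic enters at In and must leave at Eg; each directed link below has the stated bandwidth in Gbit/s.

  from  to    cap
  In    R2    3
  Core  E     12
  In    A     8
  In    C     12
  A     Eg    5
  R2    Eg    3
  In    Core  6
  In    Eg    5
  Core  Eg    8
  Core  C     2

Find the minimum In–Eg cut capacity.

19

Augment In→Eg: bottleneck 5, flow now 5.
Augment In→A→Eg: bottleneck 5, flow now 10.
Augment In→Core→Eg: bottleneck 6, flow now 16.
Augment In→R2→Eg: bottleneck 3, flow now 19.
No augmenting path remains; maximum flow = 19.
By max-flow min-cut, the minimum cut capacity equals the max flow.
In the residual graph, reachable from In: {In, A, C}.
Min-cut edges: In→Core (6), In→R2 (3), In→Eg (5), A→Eg (5); capacity 6 + 3 + 5 + 5 = 19.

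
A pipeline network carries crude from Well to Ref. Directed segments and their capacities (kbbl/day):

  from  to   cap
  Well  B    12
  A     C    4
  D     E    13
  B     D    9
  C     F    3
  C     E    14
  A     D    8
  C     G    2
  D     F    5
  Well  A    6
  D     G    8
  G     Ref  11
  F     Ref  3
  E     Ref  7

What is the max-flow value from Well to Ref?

15

Augment Well→A→C→E→Ref: bottleneck 4, flow now 4.
Augment Well→A→D→E→Ref: bottleneck 2, flow now 6.
Augment Well→B→D→E→Ref: bottleneck 1, flow now 7.
Augment Well→B→D→F→Ref: bottleneck 3, flow now 10.
Augment Well→B→D→G→Ref: bottleneck 5, flow now 15.
No augmenting path remains; maximum flow = 15.
In the residual graph, reachable from Well: {Well, B}.
Min-cut edges: Well→A (6), B→D (9); capacity 6 + 9 = 15.
This cut is saturated, so no flow can exceed 15.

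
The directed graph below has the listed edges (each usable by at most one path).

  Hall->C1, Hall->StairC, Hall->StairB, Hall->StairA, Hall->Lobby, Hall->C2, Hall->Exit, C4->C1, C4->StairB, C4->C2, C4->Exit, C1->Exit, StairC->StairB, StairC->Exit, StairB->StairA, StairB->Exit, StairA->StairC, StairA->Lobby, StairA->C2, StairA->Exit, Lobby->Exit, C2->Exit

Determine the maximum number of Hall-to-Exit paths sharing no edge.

Assign every edge capacity 1; by Menger, the answer equals the max flow.
Path Hall→Exit (+1); total 1.
Path Hall→C1→Exit (+1); total 2.
Path Hall→StairC→Exit (+1); total 3.
Path Hall→StairB→Exit (+1); total 4.
Path Hall→StairA→Exit (+1); total 5.
Path Hall→Lobby→Exit (+1); total 6.
Path Hall→C2→Exit (+1); total 7.
No residual Hall→Exit path; max flow = 7.
Certifying cut of size 7: {Hall→C1, Hall→C2, Hall→Exit, Hall→Lobby, Hall→StairA, Hall→StairB, Hall→StairC}.

7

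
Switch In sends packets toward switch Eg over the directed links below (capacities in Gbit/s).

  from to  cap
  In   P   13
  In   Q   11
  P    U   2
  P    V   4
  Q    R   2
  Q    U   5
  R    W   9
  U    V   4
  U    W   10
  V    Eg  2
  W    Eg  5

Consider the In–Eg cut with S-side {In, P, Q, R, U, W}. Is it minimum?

No — its capacity is 13, but the minimum cut has capacity 7.

Given cut capacity: 4 + 4 + 5 = 13.
Augment In→P→V→Eg: bottleneck 2, flow now 2.
Augment In→P→U→W→Eg: bottleneck 2, flow now 4.
Augment In→Q→R→W→Eg: bottleneck 2, flow now 6.
Augment In→Q→U→W→Eg: bottleneck 1, flow now 7.
No augmenting path remains; maximum flow = 7.
In the residual graph, reachable from In: {In, P, Q, R, U, V, W}.
Min-cut edges: V→Eg (2), W→Eg (5); capacity 2 + 5 = 7.
Cut capacity 13 exceeds the max flow 7, so it is not minimum.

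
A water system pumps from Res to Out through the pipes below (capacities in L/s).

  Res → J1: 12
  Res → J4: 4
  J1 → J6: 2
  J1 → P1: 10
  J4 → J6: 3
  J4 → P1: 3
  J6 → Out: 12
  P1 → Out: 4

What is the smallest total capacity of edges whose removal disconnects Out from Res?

Augment Res→J1→J6→Out: bottleneck 2, flow now 2.
Augment Res→J1→P1→Out: bottleneck 4, flow now 6.
Augment Res→J4→J6→Out: bottleneck 3, flow now 9.
No augmenting path remains; maximum flow = 9.
By max-flow min-cut, the minimum cut capacity equals the max flow.
In the residual graph, reachable from Res: {Res, J1, J4, P1}.
Min-cut edges: J1→J6 (2), J4→J6 (3), P1→Out (4); capacity 2 + 3 + 4 = 9.

9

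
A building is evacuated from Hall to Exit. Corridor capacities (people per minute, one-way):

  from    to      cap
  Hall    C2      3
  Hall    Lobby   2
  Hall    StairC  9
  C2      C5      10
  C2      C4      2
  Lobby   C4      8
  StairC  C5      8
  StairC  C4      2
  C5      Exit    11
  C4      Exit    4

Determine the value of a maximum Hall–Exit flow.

Augment Hall→C2→C5→Exit: bottleneck 3, flow now 3.
Augment Hall→Lobby→C4→Exit: bottleneck 2, flow now 5.
Augment Hall→StairC→C5→Exit: bottleneck 8, flow now 13.
Augment Hall→StairC→C4→Exit: bottleneck 1, flow now 14.
No augmenting path remains; maximum flow = 14.
In the residual graph, reachable from Hall: {Hall}.
Min-cut edges: Hall→C2 (3), Hall→Lobby (2), Hall→StairC (9); capacity 3 + 2 + 9 = 14.
This cut is saturated, so no flow can exceed 14.

14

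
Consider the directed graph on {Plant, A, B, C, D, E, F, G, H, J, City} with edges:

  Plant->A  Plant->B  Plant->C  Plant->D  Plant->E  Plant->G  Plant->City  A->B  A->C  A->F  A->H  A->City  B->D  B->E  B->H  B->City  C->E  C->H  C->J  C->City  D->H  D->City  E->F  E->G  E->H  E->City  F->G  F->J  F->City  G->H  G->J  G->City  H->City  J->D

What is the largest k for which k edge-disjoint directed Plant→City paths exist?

Assign every edge capacity 1; by Menger, the answer equals the max flow.
Path Plant→City (+1); total 1.
Path Plant→A→City (+1); total 2.
Path Plant→B→City (+1); total 3.
Path Plant→C→City (+1); total 4.
Path Plant→D→City (+1); total 5.
Path Plant→E→City (+1); total 6.
Path Plant→G→City (+1); total 7.
No residual Plant→City path; max flow = 7.
Certifying cut of size 7: {Plant→A, Plant→B, Plant→C, Plant→City, Plant→D, Plant→E, Plant→G}.

7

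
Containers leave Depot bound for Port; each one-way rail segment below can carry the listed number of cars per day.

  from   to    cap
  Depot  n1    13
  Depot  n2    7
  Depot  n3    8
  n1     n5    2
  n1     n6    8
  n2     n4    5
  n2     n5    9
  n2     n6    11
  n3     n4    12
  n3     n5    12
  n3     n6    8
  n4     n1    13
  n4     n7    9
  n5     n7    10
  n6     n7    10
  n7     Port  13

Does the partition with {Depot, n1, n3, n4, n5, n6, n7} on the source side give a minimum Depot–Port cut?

No — its capacity is 20, but the minimum cut has capacity 13.

Given cut capacity: 7 + 13 = 20.
Augment Depot→n1→n5→n7→Port: bottleneck 2, flow now 2.
Augment Depot→n1→n6→n7→Port: bottleneck 8, flow now 10.
Augment Depot→n2→n4→n7→Port: bottleneck 3, flow now 13.
No augmenting path remains; maximum flow = 13.
In the residual graph, reachable from Depot: {Depot, n1, n2, n3, n4, n5, n6, n7}.
Min-cut edges: n7→Port (13); capacity 13 = 13.
Cut capacity 20 exceeds the max flow 13, so it is not minimum.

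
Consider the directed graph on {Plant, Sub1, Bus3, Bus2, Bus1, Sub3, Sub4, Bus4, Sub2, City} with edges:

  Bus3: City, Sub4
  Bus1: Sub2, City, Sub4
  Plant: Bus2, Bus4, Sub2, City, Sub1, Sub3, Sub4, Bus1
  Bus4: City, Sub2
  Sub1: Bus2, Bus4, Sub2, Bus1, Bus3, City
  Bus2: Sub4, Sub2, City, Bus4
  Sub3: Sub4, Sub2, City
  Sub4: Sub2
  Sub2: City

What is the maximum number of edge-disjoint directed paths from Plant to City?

Assign every edge capacity 1; by Menger, the answer equals the max flow.
Path Plant→City (+1); total 1.
Path Plant→Sub1→City (+1); total 2.
Path Plant→Bus2→City (+1); total 3.
Path Plant→Bus1→City (+1); total 4.
Path Plant→Sub3→City (+1); total 5.
Path Plant→Bus4→City (+1); total 6.
Path Plant→Sub2→City (+1); total 7.
No residual Plant→City path; max flow = 7.
Certifying cut of size 7: {Plant→Bus1, Plant→Bus2, Plant→Bus4, Plant→City, Plant→Sub1, Plant→Sub3, Sub2→City}.

7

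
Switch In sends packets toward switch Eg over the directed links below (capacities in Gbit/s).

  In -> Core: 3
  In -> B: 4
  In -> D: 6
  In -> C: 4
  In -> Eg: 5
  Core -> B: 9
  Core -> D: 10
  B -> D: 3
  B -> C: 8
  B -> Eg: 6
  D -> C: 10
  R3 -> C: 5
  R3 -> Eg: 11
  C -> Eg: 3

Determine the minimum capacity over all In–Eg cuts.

14

Augment In→Eg: bottleneck 5, flow now 5.
Augment In→B→Eg: bottleneck 4, flow now 9.
Augment In→C→Eg: bottleneck 3, flow now 12.
Augment In→Core→B→Eg: bottleneck 2, flow now 14.
No augmenting path remains; maximum flow = 14.
By max-flow min-cut, the minimum cut capacity equals the max flow.
In the residual graph, reachable from In: {In, Core, B, D, C}.
Min-cut edges: In→Eg (5), B→Eg (6), C→Eg (3); capacity 5 + 6 + 3 = 14.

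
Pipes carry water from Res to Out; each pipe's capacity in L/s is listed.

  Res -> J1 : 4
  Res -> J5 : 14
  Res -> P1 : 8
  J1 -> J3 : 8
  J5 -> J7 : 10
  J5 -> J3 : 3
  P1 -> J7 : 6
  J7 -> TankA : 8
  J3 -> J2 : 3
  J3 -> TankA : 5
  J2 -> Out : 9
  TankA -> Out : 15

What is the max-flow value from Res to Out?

Augment Res→J1→J3→J2→Out: bottleneck 3, flow now 3.
Augment Res→J1→J3→TankA→Out: bottleneck 1, flow now 4.
Augment Res→J5→J7→TankA→Out: bottleneck 8, flow now 12.
Augment Res→J5→J3→TankA→Out: bottleneck 3, flow now 15.
No augmenting path remains; maximum flow = 15.
In the residual graph, reachable from Res: {Res, J5, P1, J7}.
Min-cut edges: Res→J1 (4), J5→J3 (3), J7→TankA (8); capacity 4 + 3 + 8 = 15.
This cut is saturated, so no flow can exceed 15.

15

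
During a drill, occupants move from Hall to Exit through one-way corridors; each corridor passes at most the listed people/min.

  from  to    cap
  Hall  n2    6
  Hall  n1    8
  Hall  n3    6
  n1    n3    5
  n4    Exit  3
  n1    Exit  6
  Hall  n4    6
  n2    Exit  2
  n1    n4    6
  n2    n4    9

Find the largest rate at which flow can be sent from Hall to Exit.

11

Augment Hall→n1→Exit: bottleneck 6, flow now 6.
Augment Hall→n2→Exit: bottleneck 2, flow now 8.
Augment Hall→n4→Exit: bottleneck 3, flow now 11.
No augmenting path remains; maximum flow = 11.
In the residual graph, reachable from Hall: {Hall, n1, n2, n3, n4}.
Min-cut edges: n1→Exit (6), n2→Exit (2), n4→Exit (3); capacity 6 + 2 + 3 = 11.
This cut is saturated, so no flow can exceed 11.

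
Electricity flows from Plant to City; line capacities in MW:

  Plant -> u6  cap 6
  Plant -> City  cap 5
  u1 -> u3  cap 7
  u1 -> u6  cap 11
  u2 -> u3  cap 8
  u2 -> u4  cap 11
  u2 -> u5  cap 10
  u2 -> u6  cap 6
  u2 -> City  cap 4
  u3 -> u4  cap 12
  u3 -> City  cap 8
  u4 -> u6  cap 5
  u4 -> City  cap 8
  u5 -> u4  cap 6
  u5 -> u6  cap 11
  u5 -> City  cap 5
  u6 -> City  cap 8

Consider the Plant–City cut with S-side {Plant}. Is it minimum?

Given cut capacity: 6 + 5 = 11.
Augment Plant→City: bottleneck 5, flow now 5.
Augment Plant→u6→City: bottleneck 6, flow now 11.
No augmenting path remains; maximum flow = 11.
Cut capacity 11 equals the max flow, so it is a minimum cut.

Yes — it is a minimum cut (capacity 11).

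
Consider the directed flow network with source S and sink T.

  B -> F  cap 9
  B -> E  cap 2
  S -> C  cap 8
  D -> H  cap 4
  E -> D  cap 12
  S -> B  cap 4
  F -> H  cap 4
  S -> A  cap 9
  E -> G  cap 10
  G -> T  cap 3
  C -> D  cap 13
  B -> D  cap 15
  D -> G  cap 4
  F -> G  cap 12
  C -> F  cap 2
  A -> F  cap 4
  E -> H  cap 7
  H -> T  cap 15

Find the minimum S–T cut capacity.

13

Augment S→A→F→G→T: bottleneck 3, flow now 3.
Augment S→A→F→H→T: bottleneck 1, flow now 4.
Augment S→B→D→H→T: bottleneck 4, flow now 8.
Augment S→C→F→H→T: bottleneck 2, flow now 10.
Augment S→C→D→B→E→H→T: bottleneck 2, flow now 12. (uses reverse residual edge)
Augment S→C→D→B→F→H→T: bottleneck 1, flow now 13. (uses reverse residual edge)
No augmenting path remains; maximum flow = 13.
By max-flow min-cut, the minimum cut capacity equals the max flow.
In the residual graph, reachable from S: {S, A, B, C, D, F, G}.
Min-cut edges: B→E (2), D→H (4), F→H (4), G→T (3); capacity 2 + 4 + 4 + 3 = 13.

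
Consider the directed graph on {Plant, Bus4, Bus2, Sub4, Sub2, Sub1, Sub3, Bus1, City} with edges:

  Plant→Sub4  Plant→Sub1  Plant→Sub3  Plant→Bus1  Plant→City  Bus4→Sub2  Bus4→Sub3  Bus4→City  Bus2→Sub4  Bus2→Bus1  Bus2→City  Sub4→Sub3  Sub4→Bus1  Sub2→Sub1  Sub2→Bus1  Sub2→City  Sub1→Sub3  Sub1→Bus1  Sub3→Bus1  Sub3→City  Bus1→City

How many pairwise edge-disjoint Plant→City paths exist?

3

Assign every edge capacity 1; by Menger, the answer equals the max flow.
Path Plant→City (+1); total 1.
Path Plant→Sub3→City (+1); total 2.
Path Plant→Bus1→City (+1); total 3.
No residual Plant→City path; max flow = 3.
Certifying cut of size 3: {Bus1→City, Plant→City, Sub3→City}.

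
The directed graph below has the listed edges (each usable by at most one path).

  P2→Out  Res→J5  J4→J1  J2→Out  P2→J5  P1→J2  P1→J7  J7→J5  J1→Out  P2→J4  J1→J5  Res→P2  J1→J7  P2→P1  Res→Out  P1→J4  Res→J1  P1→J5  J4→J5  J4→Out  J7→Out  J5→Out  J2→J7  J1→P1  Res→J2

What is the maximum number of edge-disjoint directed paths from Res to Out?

Assign every edge capacity 1; by Menger, the answer equals the max flow.
Path Res→Out (+1); total 1.
Path Res→P2→Out (+1); total 2.
Path Res→J1→Out (+1); total 3.
Path Res→J5→Out (+1); total 4.
Path Res→J2→Out (+1); total 5.
No residual Res→Out path; max flow = 5.
Certifying cut of size 5: {Res→J1, Res→J2, Res→J5, Res→Out, Res→P2}.

5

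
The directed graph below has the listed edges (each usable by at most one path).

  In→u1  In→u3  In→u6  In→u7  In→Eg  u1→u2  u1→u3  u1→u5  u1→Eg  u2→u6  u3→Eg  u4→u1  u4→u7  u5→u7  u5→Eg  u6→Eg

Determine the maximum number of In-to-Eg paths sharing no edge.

4

Assign every edge capacity 1; by Menger, the answer equals the max flow.
Path In→Eg (+1); total 1.
Path In→u1→Eg (+1); total 2.
Path In→u3→Eg (+1); total 3.
Path In→u6→Eg (+1); total 4.
No residual In→Eg path; max flow = 4.
Certifying cut of size 4: {In→Eg, In→u1, In→u3, In→u6}.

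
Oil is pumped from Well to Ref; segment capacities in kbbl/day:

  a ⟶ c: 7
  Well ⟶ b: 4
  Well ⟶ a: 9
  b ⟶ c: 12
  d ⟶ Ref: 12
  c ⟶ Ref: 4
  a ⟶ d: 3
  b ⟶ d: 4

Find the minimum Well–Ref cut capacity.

11

Augment Well→a→c→Ref: bottleneck 4, flow now 4.
Augment Well→a→d→Ref: bottleneck 3, flow now 7.
Augment Well→b→d→Ref: bottleneck 4, flow now 11.
No augmenting path remains; maximum flow = 11.
By max-flow min-cut, the minimum cut capacity equals the max flow.
In the residual graph, reachable from Well: {Well, a, c}.
Min-cut edges: Well→b (4), a→d (3), c→Ref (4); capacity 4 + 3 + 4 = 11.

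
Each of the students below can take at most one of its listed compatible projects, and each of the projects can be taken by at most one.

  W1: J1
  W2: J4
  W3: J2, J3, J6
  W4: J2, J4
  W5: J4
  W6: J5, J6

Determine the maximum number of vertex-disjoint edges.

5

Unit-capacity flow: source→left, listed edges, right→sink; max matching = max flow.
Augmenting path W1→J1 (+1); matched 1.
Augmenting path W2→J4 (+1); matched 2.
Augmenting path W3→J2 (+1); matched 3.
Augmenting path W6→J5 (+1); matched 4.
Augmenting path W4→J2→W3→J3 (+1); matched 5.
No augmenting path remains; maximum matching = 5.
König certificate: {W1, W3, W4, W6, J4} is a vertex cover of size 5 (every listed pair touches it), so no matching can be larger.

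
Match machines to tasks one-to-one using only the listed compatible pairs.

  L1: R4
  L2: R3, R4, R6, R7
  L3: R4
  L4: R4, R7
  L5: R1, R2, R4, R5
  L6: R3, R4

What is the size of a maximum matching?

Unit-capacity flow: source→left, listed edges, right→sink; max matching = max flow.
Augmenting path L1→R4 (+1); matched 1.
Augmenting path L2→R3 (+1); matched 2.
Augmenting path L4→R7 (+1); matched 3.
Augmenting path L5→R1 (+1); matched 4.
Augmenting path L6→R3→L2→R6 (+1); matched 5.
No augmenting path remains; maximum matching = 5.
König certificate: {L2, L4, L5, L6, R4} is a vertex cover of size 5 (every listed pair touches it), so no matching can be larger.

5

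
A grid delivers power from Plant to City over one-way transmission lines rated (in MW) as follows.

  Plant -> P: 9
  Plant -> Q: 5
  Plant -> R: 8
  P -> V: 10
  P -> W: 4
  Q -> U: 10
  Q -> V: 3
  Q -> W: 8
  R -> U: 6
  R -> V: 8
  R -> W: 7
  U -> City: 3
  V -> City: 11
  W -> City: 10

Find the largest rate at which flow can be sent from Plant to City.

Augment Plant→P→V→City: bottleneck 9, flow now 9.
Augment Plant→Q→U→City: bottleneck 3, flow now 12.
Augment Plant→Q→V→City: bottleneck 2, flow now 14.
Augment Plant→R→W→City: bottleneck 7, flow now 21.
Augment Plant→R→U→Q→W→City: bottleneck 1, flow now 22. (uses reverse residual edge)
No augmenting path remains; maximum flow = 22.
In the residual graph, reachable from Plant: {Plant}.
Min-cut edges: Plant→P (9), Plant→Q (5), Plant→R (8); capacity 9 + 5 + 8 = 22.
This cut is saturated, so no flow can exceed 22.

22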